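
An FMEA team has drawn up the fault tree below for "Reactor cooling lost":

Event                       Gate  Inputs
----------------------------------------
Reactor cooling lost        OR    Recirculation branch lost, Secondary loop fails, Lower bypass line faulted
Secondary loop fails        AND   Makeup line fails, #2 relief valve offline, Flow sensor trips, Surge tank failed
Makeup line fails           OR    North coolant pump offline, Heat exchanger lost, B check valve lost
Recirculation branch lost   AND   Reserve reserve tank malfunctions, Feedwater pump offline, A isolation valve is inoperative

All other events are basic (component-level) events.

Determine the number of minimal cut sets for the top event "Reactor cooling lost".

5

Recirculation branch lost [AND]: one cut set from each child combined → 1 × 1 × 1 = 1 cut set(s).
Makeup line fails [OR]: union of children's cut sets → 3 cut set(s).
Secondary loop fails [AND]: one cut set from each child combined → 3 × 1 × 1 × 1 = 3 cut set(s).
Reactor cooling lost [OR]: union of children's cut sets → 5 cut set(s).
Minimal cut sets: {A isolation valve is inoperative, Feedwater pump offline, Reserve reserve tank malfunctions}; {#2 relief valve offline, Flow sensor trips, North coolant pump offline, Surge tank failed}; {#2 relief valve offline, Flow sensor trips, Heat exchanger lost, Surge tank failed}; {#2 relief valve offline, B check valve lost, Flow sensor trips, Surge tank failed}; {Lower bypass line faulted}.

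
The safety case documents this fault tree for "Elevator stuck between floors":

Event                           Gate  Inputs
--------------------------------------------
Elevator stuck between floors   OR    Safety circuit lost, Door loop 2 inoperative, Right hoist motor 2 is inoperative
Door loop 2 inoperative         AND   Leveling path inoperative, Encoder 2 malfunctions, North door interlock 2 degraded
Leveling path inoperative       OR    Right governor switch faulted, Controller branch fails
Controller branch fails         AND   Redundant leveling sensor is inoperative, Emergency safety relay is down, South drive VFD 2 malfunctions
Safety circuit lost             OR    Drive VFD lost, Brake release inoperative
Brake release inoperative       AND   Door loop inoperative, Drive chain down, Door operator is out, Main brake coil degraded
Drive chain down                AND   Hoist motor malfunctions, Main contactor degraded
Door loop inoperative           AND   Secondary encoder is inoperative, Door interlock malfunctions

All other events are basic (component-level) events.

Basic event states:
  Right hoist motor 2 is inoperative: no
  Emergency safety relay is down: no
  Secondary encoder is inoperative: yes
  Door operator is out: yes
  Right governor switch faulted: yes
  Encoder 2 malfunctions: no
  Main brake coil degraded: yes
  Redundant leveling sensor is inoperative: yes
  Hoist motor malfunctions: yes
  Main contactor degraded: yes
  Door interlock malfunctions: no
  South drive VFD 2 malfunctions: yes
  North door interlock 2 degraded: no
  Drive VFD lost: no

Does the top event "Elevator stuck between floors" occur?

No

Door loop inoperative [AND]: Secondary encoder is inoperative=occurs, Door interlock malfunctions=not → not all inputs occur → does not occur.
Drive chain down [AND]: Hoist motor malfunctions=occurs, Main contactor degraded=occurs → all inputs occur → occurs.
Brake release inoperative [AND]: Door loop inoperative=not, Drive chain down=occurs, Door operator is out=occurs, Main brake coil degraded=occurs → not all inputs occur → does not occur.
Safety circuit lost [OR]: Drive VFD lost=not, Brake release inoperative=not → no input occurs → does not occur.
Controller branch fails [AND]: Redundant leveling sensor is inoperative=occurs, Emergency safety relay is down=not, South drive VFD 2 malfunctions=occurs → not all inputs occur → does not occur.
Leveling path inoperative [OR]: Right governor switch faulted=occurs, Controller branch fails=not → at least one input occurs → occurs.
Door loop 2 inoperative [AND]: Leveling path inoperative=occurs, Encoder 2 malfunctions=not, North door interlock 2 degraded=not → not all inputs occur → does not occur.
Elevator stuck between floors [OR]: Safety circuit lost=not, Door loop 2 inoperative=not, Right hoist motor 2 is inoperative=not → no input occurs → does not occur.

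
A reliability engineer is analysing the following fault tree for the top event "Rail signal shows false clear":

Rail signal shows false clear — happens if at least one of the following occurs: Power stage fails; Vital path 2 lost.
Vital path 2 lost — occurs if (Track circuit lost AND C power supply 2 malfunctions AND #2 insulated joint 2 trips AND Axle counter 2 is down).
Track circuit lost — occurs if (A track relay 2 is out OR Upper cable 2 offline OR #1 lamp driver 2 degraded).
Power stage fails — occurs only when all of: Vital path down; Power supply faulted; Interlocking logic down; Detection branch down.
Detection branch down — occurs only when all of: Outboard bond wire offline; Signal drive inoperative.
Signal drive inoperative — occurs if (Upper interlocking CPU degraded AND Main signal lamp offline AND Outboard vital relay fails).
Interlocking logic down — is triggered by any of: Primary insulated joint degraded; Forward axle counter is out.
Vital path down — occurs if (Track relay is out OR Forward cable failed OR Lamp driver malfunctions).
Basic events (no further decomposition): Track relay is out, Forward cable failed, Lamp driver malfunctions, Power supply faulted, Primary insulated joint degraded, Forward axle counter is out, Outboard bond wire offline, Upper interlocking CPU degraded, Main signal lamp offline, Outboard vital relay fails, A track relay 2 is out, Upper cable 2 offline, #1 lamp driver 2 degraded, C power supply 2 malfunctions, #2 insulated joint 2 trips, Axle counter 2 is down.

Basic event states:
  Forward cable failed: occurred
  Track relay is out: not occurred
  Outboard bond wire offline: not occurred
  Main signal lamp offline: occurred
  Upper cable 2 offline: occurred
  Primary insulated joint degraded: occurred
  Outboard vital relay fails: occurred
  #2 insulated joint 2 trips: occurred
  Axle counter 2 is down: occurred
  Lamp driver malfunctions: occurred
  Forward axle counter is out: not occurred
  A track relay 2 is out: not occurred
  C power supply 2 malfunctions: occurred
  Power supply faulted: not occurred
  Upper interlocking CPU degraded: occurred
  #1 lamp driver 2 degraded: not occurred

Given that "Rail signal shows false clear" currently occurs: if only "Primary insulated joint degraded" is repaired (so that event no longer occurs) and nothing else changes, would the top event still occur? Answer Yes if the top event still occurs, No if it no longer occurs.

Yes

Counterfactual: set "Primary insulated joint degraded" to not occurred.
Vital path down [OR]: Track relay is out=not, Forward cable failed=occurs, Lamp driver malfunctions=occurs → at least one input occurs → occurs.
Interlocking logic down [OR]: Primary insulated joint degraded=not, Forward axle counter is out=not → no input occurs → does not occur.
Signal drive inoperative [AND]: Upper interlocking CPU degraded=occurs, Main signal lamp offline=occurs, Outboard vital relay fails=occurs → all inputs occur → occurs.
Detection branch down [AND]: Outboard bond wire offline=not, Signal drive inoperative=occurs → not all inputs occur → does not occur.
Power stage fails [AND]: Vital path down=occurs, Power supply faulted=not, Interlocking logic down=not, Detection branch down=not → not all inputs occur → does not occur.
Track circuit lost [OR]: A track relay 2 is out=not, Upper cable 2 offline=occurs, #1 lamp driver 2 degraded=not → at least one input occurs → occurs.
Vital path 2 lost [AND]: Track circuit lost=occurs, C power supply 2 malfunctions=occurs, #2 insulated joint 2 trips=occurs, Axle counter 2 is down=occurs → all inputs occur → occurs.
Rail signal shows false clear [OR]: Power stage fails=not, Vital path 2 lost=occurs → at least one input occurs → occurs.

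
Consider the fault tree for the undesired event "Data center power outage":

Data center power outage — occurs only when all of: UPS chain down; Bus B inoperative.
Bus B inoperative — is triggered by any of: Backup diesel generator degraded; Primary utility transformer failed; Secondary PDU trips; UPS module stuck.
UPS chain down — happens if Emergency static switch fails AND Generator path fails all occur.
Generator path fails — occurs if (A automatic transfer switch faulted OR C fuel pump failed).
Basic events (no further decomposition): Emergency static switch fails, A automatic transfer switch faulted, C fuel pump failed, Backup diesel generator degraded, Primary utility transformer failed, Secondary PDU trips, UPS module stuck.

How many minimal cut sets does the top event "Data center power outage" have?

8

Generator path fails [OR]: union of children's cut sets → 2 cut set(s).
UPS chain down [AND]: one cut set from each child combined → 1 × 2 = 2 cut set(s).
Bus B inoperative [OR]: union of children's cut sets → 4 cut set(s).
Data center power outage [AND]: one cut set from each child combined → 2 × 4 = 8 cut set(s).
Minimal cut sets: {A automatic transfer switch faulted, Backup diesel generator degraded, Emergency static switch fails}; {A automatic transfer switch faulted, Emergency static switch fails, Primary utility transformer failed}; {A automatic transfer switch faulted, Emergency static switch fails, Secondary PDU trips}; {A automatic transfer switch faulted, Emergency static switch fails, UPS module stuck}; {Backup diesel generator degraded, C fuel pump failed, Emergency static switch fails}; {C fuel pump failed, Emergency static switch fails, Primary utility transformer failed}; {C fuel pump failed, Emergency static switch fails, Secondary PDU trips}; {C fuel pump failed, Emergency static switch fails, UPS module stuck}.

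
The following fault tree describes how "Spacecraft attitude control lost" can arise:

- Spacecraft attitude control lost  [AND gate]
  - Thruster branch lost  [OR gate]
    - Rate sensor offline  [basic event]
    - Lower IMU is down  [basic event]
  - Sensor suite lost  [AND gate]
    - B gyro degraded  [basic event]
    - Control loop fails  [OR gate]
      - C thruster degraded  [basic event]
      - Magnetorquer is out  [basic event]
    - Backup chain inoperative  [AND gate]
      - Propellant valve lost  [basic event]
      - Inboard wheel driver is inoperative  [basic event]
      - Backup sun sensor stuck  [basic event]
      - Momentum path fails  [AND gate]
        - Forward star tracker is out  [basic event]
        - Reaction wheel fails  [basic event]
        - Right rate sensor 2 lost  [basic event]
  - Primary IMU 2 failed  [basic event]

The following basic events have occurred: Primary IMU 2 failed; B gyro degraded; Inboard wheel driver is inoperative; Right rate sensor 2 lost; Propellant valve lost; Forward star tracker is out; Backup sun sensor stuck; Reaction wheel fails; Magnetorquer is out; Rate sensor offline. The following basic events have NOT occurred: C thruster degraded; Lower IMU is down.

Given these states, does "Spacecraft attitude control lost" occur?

Yes

Thruster branch lost [OR]: Rate sensor offline=occurs, Lower IMU is down=not → at least one input occurs → occurs.
Control loop fails [OR]: C thruster degraded=not, Magnetorquer is out=occurs → at least one input occurs → occurs.
Momentum path fails [AND]: Forward star tracker is out=occurs, Reaction wheel fails=occurs, Right rate sensor 2 lost=occurs → all inputs occur → occurs.
Backup chain inoperative [AND]: Propellant valve lost=occurs, Inboard wheel driver is inoperative=occurs, Backup sun sensor stuck=occurs, Momentum path fails=occurs → all inputs occur → occurs.
Sensor suite lost [AND]: B gyro degraded=occurs, Control loop fails=occurs, Backup chain inoperative=occurs → all inputs occur → occurs.
Spacecraft attitude control lost [AND]: Thruster branch lost=occurs, Sensor suite lost=occurs, Primary IMU 2 failed=occurs → all inputs occur → occurs.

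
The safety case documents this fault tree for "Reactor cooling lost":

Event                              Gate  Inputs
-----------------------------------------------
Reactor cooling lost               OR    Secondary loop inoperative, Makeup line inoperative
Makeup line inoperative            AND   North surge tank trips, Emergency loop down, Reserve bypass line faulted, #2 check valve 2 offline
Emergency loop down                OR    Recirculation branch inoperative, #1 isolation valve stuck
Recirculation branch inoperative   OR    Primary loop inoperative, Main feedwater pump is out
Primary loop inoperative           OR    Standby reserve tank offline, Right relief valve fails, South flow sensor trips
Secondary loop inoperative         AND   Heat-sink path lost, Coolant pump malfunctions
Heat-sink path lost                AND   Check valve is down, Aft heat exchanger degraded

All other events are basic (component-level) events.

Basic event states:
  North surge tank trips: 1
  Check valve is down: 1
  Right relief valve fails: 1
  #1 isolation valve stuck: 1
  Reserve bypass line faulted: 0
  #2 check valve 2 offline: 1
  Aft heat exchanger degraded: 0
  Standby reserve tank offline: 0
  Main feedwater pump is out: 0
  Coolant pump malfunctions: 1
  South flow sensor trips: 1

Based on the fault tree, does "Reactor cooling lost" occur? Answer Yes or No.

No

Heat-sink path lost [AND]: Check valve is down=occurs, Aft heat exchanger degraded=not → not all inputs occur → does not occur.
Secondary loop inoperative [AND]: Heat-sink path lost=not, Coolant pump malfunctions=occurs → not all inputs occur → does not occur.
Primary loop inoperative [OR]: Standby reserve tank offline=not, Right relief valve fails=occurs, South flow sensor trips=occurs → at least one input occurs → occurs.
Recirculation branch inoperative [OR]: Primary loop inoperative=occurs, Main feedwater pump is out=not → at least one input occurs → occurs.
Emergency loop down [OR]: Recirculation branch inoperative=occurs, #1 isolation valve stuck=occurs → at least one input occurs → occurs.
Makeup line inoperative [AND]: North surge tank trips=occurs, Emergency loop down=occurs, Reserve bypass line faulted=not, #2 check valve 2 offline=occurs → not all inputs occur → does not occur.
Reactor cooling lost [OR]: Secondary loop inoperative=not, Makeup line inoperative=not → no input occurs → does not occur.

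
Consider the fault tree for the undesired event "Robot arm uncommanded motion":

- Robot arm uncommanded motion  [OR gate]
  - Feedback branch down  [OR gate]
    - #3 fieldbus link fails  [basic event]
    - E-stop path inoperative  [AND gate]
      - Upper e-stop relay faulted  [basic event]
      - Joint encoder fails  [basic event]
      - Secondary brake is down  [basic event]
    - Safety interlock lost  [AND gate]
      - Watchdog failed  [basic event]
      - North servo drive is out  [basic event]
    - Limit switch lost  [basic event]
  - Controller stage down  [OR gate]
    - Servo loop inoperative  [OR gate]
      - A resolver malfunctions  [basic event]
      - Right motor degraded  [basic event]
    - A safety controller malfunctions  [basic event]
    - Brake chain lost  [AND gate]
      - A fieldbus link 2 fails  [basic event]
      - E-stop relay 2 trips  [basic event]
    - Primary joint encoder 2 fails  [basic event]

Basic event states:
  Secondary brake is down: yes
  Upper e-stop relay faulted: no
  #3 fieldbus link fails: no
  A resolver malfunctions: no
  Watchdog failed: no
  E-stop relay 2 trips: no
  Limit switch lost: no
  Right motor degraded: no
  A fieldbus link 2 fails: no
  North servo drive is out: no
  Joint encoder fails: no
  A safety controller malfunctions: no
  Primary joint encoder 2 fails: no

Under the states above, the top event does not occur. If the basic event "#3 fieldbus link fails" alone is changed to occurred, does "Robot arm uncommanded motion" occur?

Yes

Counterfactual: set "#3 fieldbus link fails" to occurred.
E-stop path inoperative [AND]: Upper e-stop relay faulted=not, Joint encoder fails=not, Secondary brake is down=occurs → not all inputs occur → does not occur.
Safety interlock lost [AND]: Watchdog failed=not, North servo drive is out=not → not all inputs occur → does not occur.
Feedback branch down [OR]: #3 fieldbus link fails=occurs, E-stop path inoperative=not, Safety interlock lost=not, Limit switch lost=not → at least one input occurs → occurs.
Servo loop inoperative [OR]: A resolver malfunctions=not, Right motor degraded=not → no input occurs → does not occur.
Brake chain lost [AND]: A fieldbus link 2 fails=not, E-stop relay 2 trips=not → not all inputs occur → does not occur.
Controller stage down [OR]: Servo loop inoperative=not, A safety controller malfunctions=not, Brake chain lost=not, Primary joint encoder 2 fails=not → no input occurs → does not occur.
Robot arm uncommanded motion [OR]: Feedback branch down=occurs, Controller stage down=not → at least one input occurs → occurs.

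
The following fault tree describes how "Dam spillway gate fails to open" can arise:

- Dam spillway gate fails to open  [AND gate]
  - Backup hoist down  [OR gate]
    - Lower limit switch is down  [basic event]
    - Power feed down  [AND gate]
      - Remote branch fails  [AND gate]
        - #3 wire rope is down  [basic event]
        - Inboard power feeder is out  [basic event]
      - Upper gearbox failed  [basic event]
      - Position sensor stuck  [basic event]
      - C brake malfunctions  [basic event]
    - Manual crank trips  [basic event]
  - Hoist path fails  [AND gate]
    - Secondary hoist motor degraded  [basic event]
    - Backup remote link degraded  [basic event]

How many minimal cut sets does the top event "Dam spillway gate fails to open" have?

3

Remote branch fails [AND]: one cut set from each child combined → 1 × 1 = 1 cut set(s).
Power feed down [AND]: one cut set from each child combined → 1 × 1 × 1 × 1 = 1 cut set(s).
Backup hoist down [OR]: union of children's cut sets → 3 cut set(s).
Hoist path fails [AND]: one cut set from each child combined → 1 × 1 = 1 cut set(s).
Dam spillway gate fails to open [AND]: one cut set from each child combined → 3 × 1 = 3 cut set(s).
Minimal cut sets: {Backup remote link degraded, Lower limit switch is down, Secondary hoist motor degraded}; {#3 wire rope is down, Backup remote link degraded, C brake malfunctions, Inboard power feeder is out, Position sensor stuck, Secondary hoist motor degraded, Upper gearbox failed}; {Backup remote link degraded, Manual crank trips, Secondary hoist motor degraded}.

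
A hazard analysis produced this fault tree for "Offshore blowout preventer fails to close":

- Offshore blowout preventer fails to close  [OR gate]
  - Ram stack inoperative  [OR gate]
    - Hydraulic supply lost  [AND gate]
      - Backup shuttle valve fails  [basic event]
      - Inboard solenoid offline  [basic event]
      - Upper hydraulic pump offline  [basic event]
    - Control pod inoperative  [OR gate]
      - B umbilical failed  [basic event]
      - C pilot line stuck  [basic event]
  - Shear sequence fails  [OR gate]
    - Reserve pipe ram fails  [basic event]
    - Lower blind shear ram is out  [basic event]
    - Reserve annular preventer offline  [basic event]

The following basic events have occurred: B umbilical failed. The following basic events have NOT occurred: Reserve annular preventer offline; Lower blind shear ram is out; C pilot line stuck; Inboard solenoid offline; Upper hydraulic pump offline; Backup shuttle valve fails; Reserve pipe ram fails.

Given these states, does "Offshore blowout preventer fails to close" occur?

Yes

Hydraulic supply lost [AND]: Backup shuttle valve fails=not, Inboard solenoid offline=not, Upper hydraulic pump offline=not → not all inputs occur → does not occur.
Control pod inoperative [OR]: B umbilical failed=occurs, C pilot line stuck=not → at least one input occurs → occurs.
Ram stack inoperative [OR]: Hydraulic supply lost=not, Control pod inoperative=occurs → at least one input occurs → occurs.
Shear sequence fails [OR]: Reserve pipe ram fails=not, Lower blind shear ram is out=not, Reserve annular preventer offline=not → no input occurs → does not occur.
Offshore blowout preventer fails to close [OR]: Ram stack inoperative=occurs, Shear sequence fails=not → at least one input occurs → occurs.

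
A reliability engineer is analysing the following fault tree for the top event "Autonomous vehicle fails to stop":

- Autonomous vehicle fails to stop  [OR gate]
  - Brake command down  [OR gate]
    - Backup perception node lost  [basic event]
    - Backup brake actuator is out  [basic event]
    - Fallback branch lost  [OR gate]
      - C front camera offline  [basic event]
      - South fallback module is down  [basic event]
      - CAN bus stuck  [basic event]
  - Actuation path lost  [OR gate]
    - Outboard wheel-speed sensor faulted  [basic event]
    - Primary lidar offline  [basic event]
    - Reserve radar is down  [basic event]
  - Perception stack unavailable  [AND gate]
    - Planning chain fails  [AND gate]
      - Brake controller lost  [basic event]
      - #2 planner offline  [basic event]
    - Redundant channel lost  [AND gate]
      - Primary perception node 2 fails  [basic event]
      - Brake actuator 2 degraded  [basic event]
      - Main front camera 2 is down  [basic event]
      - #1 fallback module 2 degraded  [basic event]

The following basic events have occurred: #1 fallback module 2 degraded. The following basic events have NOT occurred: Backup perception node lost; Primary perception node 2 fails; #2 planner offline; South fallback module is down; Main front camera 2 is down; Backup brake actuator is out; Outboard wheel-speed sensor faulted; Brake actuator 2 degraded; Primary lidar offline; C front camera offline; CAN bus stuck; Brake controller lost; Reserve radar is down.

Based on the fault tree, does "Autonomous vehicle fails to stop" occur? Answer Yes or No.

Fallback branch lost [OR]: C front camera offline=not, South fallback module is down=not, CAN bus stuck=not → no input occurs → does not occur.
Brake command down [OR]: Backup perception node lost=not, Backup brake actuator is out=not, Fallback branch lost=not → no input occurs → does not occur.
Actuation path lost [OR]: Outboard wheel-speed sensor faulted=not, Primary lidar offline=not, Reserve radar is down=not → no input occurs → does not occur.
Planning chain fails [AND]: Brake controller lost=not, #2 planner offline=not → not all inputs occur → does not occur.
Redundant channel lost [AND]: Primary perception node 2 fails=not, Brake actuator 2 degraded=not, Main front camera 2 is down=not, #1 fallback module 2 degraded=occurs → not all inputs occur → does not occur.
Perception stack unavailable [AND]: Planning chain fails=not, Redundant channel lost=not → not all inputs occur → does not occur.
Autonomous vehicle fails to stop [OR]: Brake command down=not, Actuation path lost=not, Perception stack unavailable=not → no input occurs → does not occur.

No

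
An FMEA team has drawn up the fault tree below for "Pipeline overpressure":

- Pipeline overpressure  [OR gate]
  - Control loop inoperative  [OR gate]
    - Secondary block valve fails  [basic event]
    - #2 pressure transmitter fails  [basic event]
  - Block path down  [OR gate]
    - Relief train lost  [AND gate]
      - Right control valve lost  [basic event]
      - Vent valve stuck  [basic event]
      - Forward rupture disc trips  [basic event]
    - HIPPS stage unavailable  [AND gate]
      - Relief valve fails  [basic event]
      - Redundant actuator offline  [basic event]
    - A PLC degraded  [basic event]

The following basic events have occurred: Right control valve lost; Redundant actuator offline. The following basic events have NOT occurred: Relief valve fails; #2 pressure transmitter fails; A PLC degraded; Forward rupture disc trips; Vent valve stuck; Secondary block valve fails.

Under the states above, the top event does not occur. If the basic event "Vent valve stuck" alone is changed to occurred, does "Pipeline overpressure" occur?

Counterfactual: set "Vent valve stuck" to occurred.
Control loop inoperative [OR]: Secondary block valve fails=not, #2 pressure transmitter fails=not → no input occurs → does not occur.
Relief train lost [AND]: Right control valve lost=occurs, Vent valve stuck=occurs, Forward rupture disc trips=not → not all inputs occur → does not occur.
HIPPS stage unavailable [AND]: Relief valve fails=not, Redundant actuator offline=occurs → not all inputs occur → does not occur.
Block path down [OR]: Relief train lost=not, HIPPS stage unavailable=not, A PLC degraded=not → no input occurs → does not occur.
Pipeline overpressure [OR]: Control loop inoperative=not, Block path down=not → no input occurs → does not occur.

No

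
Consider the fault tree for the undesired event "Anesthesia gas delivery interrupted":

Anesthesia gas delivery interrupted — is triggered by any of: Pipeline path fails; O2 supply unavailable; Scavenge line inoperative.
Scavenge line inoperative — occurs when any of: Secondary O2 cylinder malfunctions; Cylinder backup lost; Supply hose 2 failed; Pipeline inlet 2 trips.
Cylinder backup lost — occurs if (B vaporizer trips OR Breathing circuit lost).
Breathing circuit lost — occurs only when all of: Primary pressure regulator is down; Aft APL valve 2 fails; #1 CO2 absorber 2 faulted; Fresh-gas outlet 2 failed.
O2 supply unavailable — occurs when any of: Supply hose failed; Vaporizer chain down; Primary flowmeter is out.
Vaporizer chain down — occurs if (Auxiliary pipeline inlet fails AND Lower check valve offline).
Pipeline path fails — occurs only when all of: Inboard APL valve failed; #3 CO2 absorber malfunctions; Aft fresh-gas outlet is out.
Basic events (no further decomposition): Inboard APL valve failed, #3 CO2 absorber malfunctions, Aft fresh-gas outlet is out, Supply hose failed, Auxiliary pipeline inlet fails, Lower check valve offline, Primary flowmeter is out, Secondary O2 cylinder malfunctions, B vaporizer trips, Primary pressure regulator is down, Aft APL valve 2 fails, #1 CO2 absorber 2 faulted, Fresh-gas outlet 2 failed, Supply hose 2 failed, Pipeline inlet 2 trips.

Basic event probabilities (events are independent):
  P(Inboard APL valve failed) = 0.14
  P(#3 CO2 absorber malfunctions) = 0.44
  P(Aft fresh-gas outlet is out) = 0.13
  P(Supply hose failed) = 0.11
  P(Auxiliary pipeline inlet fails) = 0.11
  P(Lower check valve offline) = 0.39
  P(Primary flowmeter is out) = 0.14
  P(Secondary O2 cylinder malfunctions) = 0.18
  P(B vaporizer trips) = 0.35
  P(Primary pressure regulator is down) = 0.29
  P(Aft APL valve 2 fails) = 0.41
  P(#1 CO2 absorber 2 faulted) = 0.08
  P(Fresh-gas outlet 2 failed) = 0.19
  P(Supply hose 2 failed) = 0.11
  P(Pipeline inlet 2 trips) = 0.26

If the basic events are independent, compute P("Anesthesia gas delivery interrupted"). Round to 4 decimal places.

P(Pipeline path fails) [AND] = 0.14 × 0.44 × 0.13 = 0.008008
P(Vaporizer chain down) [AND] = 0.11 × 0.39 = 0.042900
P(O2 supply unavailable) [OR] = 1 − (1−0.11) × (1−0.042900) × (1−0.14) = 0.267436
P(Breathing circuit lost) [AND] = 0.29 × 0.41 × 0.08 × 0.19 = 0.001807
P(Cylinder backup lost) [OR] = 1 − (1−0.35) × (1−0.001807) = 0.351175
P(Scavenge line inoperative) [OR] = 1 − (1−0.18) × (1−0.351175) × (1−0.11) × (1−0.26) = 0.649601
P(Anesthesia gas delivery interrupted) [OR] = 1 − (1−0.008008) × (1−0.267436) × (1−0.649601) = 0.745366
Rounded to 4 decimal places: P(Anesthesia gas delivery interrupted) ≈ 0.7454.

0.7454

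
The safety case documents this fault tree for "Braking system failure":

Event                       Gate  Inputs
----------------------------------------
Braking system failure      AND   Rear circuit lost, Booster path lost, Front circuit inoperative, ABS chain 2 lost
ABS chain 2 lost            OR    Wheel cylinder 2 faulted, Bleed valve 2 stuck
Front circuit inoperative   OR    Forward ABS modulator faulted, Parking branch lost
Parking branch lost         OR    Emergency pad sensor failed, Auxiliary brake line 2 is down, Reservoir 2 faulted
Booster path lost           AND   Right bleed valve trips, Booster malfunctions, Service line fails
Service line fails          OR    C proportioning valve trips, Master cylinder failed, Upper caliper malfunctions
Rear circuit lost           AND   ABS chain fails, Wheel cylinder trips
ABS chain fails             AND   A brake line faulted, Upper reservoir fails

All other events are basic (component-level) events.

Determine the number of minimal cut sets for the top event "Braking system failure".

24

ABS chain fails [AND]: one cut set from each child combined → 1 × 1 = 1 cut set(s).
Rear circuit lost [AND]: one cut set from each child combined → 1 × 1 = 1 cut set(s).
Service line fails [OR]: union of children's cut sets → 3 cut set(s).
Booster path lost [AND]: one cut set from each child combined → 1 × 1 × 3 = 3 cut set(s).
Parking branch lost [OR]: union of children's cut sets → 3 cut set(s).
Front circuit inoperative [OR]: union of children's cut sets → 4 cut set(s).
ABS chain 2 lost [OR]: union of children's cut sets → 2 cut set(s).
Braking system failure [AND]: one cut set from each child combined → 1 × 3 × 4 × 2 = 24 cut set(s).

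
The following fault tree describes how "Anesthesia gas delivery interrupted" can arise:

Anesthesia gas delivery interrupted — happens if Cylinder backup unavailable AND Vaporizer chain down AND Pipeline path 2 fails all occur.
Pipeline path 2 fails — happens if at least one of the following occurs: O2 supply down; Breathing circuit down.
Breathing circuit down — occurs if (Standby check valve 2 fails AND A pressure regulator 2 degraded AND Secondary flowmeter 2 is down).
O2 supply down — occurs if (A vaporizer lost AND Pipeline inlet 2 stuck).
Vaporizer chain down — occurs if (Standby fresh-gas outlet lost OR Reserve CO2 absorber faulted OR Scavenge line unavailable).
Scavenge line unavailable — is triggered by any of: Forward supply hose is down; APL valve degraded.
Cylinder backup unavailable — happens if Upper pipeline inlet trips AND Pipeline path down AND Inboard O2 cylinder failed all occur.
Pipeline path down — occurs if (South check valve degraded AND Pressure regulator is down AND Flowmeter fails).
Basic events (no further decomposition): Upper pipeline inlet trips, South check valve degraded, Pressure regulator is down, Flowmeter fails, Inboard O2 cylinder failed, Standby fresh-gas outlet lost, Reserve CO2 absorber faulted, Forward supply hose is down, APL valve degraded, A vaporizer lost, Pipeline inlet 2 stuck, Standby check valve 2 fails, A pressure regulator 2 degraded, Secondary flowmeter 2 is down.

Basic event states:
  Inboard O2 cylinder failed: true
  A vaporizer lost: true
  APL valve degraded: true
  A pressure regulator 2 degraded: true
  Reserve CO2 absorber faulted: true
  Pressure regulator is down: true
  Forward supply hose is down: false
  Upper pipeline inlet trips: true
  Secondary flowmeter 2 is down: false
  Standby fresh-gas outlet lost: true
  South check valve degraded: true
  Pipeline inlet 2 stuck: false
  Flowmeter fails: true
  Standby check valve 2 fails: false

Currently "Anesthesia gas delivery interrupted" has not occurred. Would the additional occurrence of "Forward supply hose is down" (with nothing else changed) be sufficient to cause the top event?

No

Counterfactual: set "Forward supply hose is down" to occurred.
Pipeline path down [AND]: South check valve degraded=occurs, Pressure regulator is down=occurs, Flowmeter fails=occurs → all inputs occur → occurs.
Cylinder backup unavailable [AND]: Upper pipeline inlet trips=occurs, Pipeline path down=occurs, Inboard O2 cylinder failed=occurs → all inputs occur → occurs.
Scavenge line unavailable [OR]: Forward supply hose is down=occurs, APL valve degraded=occurs → at least one input occurs → occurs.
Vaporizer chain down [OR]: Standby fresh-gas outlet lost=occurs, Reserve CO2 absorber faulted=occurs, Scavenge line unavailable=occurs → at least one input occurs → occurs.
O2 supply down [AND]: A vaporizer lost=occurs, Pipeline inlet 2 stuck=not → not all inputs occur → does not occur.
Breathing circuit down [AND]: Standby check valve 2 fails=not, A pressure regulator 2 degraded=occurs, Secondary flowmeter 2 is down=not → not all inputs occur → does not occur.
Pipeline path 2 fails [OR]: O2 supply down=not, Breathing circuit down=not → no input occurs → does not occur.
Anesthesia gas delivery interrupted [AND]: Cylinder backup unavailable=occurs, Vaporizer chain down=occurs, Pipeline path 2 fails=not → not all inputs occur → does not occur.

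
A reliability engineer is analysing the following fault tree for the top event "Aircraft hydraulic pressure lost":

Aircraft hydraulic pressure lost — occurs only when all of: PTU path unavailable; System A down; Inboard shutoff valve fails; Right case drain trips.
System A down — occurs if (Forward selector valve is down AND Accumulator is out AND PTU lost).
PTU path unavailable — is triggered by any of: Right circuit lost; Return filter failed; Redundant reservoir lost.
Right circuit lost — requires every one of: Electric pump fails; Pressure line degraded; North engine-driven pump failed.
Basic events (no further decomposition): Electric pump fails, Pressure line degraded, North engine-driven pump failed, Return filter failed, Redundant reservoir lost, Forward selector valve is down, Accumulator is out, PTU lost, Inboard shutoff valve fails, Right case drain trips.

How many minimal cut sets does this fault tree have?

Right circuit lost [AND]: one cut set from each child combined → 1 × 1 × 1 = 1 cut set(s).
PTU path unavailable [OR]: union of children's cut sets → 3 cut set(s).
System A down [AND]: one cut set from each child combined → 1 × 1 × 1 = 1 cut set(s).
Aircraft hydraulic pressure lost [AND]: one cut set from each child combined → 3 × 1 × 1 × 1 = 3 cut set(s).
Minimal cut sets: {Accumulator is out, Electric pump fails, Forward selector valve is down, Inboard shutoff valve fails, North engine-driven pump failed, PTU lost, Pressure line degraded, Right case drain trips}; {Accumulator is out, Forward selector valve is down, Inboard shutoff valve fails, PTU lost, Return filter failed, Right case drain trips}; {Accumulator is out, Forward selector valve is down, Inboard shutoff valve fails, PTU lost, Redundant reservoir lost, Right case drain trips}.

3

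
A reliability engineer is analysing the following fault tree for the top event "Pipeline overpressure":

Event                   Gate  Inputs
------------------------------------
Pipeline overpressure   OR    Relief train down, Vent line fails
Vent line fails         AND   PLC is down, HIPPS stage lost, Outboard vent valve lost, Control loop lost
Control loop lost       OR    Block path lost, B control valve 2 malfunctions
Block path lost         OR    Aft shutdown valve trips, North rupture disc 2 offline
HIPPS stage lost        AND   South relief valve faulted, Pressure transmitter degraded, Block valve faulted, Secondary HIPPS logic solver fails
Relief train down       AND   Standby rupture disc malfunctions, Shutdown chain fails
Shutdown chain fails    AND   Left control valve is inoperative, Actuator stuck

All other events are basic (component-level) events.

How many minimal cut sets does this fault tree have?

Shutdown chain fails [AND]: one cut set from each child combined → 1 × 1 = 1 cut set(s).
Relief train down [AND]: one cut set from each child combined → 1 × 1 = 1 cut set(s).
HIPPS stage lost [AND]: one cut set from each child combined → 1 × 1 × 1 × 1 = 1 cut set(s).
Block path lost [OR]: union of children's cut sets → 2 cut set(s).
Control loop lost [OR]: union of children's cut sets → 3 cut set(s).
Vent line fails [AND]: one cut set from each child combined → 1 × 1 × 1 × 3 = 3 cut set(s).
Pipeline overpressure [OR]: union of children's cut sets → 4 cut set(s).
Minimal cut sets: {Actuator stuck, Left control valve is inoperative, Standby rupture disc malfunctions}; {Aft shutdown valve trips, Block valve faulted, Outboard vent valve lost, PLC is down, Pressure transmitter degraded, Secondary HIPPS logic solver fails, South relief valve faulted}; {Block valve faulted, North rupture disc 2 offline, Outboard vent valve lost, PLC is down, Pressure transmitter degraded, Secondary HIPPS logic solver fails, South relief valve faulted}; {B control valve 2 malfunctions, Block valve faulted, Outboard vent valve lost, PLC is down, Pressure transmitter degraded, Secondary HIPPS logic solver fails, South relief valve faulted}.

4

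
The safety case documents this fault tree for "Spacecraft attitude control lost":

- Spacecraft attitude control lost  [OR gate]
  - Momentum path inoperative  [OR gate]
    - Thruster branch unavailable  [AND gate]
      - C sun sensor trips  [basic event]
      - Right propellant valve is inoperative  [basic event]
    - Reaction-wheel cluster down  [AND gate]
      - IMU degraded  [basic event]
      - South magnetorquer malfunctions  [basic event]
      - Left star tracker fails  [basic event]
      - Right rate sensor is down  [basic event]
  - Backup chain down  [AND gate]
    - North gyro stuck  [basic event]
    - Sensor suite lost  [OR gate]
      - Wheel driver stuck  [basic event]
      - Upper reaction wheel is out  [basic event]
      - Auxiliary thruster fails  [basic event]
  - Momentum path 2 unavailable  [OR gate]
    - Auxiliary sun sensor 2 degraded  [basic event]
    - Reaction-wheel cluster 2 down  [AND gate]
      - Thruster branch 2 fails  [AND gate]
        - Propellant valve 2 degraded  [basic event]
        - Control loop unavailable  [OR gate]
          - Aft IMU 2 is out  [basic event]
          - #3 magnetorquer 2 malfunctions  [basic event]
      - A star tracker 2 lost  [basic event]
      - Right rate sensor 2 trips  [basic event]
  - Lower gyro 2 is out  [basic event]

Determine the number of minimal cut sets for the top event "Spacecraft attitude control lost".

Thruster branch unavailable [AND]: one cut set from each child combined → 1 × 1 = 1 cut set(s).
Reaction-wheel cluster down [AND]: one cut set from each child combined → 1 × 1 × 1 × 1 = 1 cut set(s).
Momentum path inoperative [OR]: union of children's cut sets → 2 cut set(s).
Sensor suite lost [OR]: union of children's cut sets → 3 cut set(s).
Backup chain down [AND]: one cut set from each child combined → 1 × 3 = 3 cut set(s).
Control loop unavailable [OR]: union of children's cut sets → 2 cut set(s).
Thruster branch 2 fails [AND]: one cut set from each child combined → 1 × 2 = 2 cut set(s).
Reaction-wheel cluster 2 down [AND]: one cut set from each child combined → 2 × 1 × 1 = 2 cut set(s).
Momentum path 2 unavailable [OR]: union of children's cut sets → 3 cut set(s).
Spacecraft attitude control lost [OR]: union of children's cut sets → 9 cut set(s).
Minimal cut sets: {C sun sensor trips, Right propellant valve is inoperative}; {IMU degraded, Left star tracker fails, Right rate sensor is down, South magnetorquer malfunctions}; {North gyro stuck, Wheel driver stuck}; {North gyro stuck, Upper reaction wheel is out}; {Auxiliary thruster fails, North gyro stuck}; {Auxiliary sun sensor 2 degraded}; {A star tracker 2 lost, Aft IMU 2 is out, Propellant valve 2 degraded, Right rate sensor 2 trips}; {#3 magnetorquer 2 malfunctions, A star tracker 2 lost, Propellant valve 2 degraded, Right rate sensor 2 trips}; {Lower gyro 2 is out}.

9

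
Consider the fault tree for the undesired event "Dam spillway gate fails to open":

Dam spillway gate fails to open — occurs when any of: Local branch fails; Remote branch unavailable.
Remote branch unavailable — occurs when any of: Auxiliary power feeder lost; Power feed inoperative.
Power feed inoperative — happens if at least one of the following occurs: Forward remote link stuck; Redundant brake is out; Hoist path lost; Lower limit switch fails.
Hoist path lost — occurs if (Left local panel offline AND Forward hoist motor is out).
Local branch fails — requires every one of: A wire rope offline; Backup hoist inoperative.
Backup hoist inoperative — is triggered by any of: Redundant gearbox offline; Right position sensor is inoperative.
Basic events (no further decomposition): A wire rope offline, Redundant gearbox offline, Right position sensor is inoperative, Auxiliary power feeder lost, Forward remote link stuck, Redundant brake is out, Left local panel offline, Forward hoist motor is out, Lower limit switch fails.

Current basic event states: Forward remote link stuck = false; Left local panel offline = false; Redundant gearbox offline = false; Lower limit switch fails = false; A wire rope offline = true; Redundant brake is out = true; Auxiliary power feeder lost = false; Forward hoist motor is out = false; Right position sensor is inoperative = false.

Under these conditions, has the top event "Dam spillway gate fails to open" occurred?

Backup hoist inoperative [OR]: Redundant gearbox offline=not, Right position sensor is inoperative=not → no input occurs → does not occur.
Local branch fails [AND]: A wire rope offline=occurs, Backup hoist inoperative=not → not all inputs occur → does not occur.
Hoist path lost [AND]: Left local panel offline=not, Forward hoist motor is out=not → not all inputs occur → does not occur.
Power feed inoperative [OR]: Forward remote link stuck=not, Redundant brake is out=occurs, Hoist path lost=not, Lower limit switch fails=not → at least one input occurs → occurs.
Remote branch unavailable [OR]: Auxiliary power feeder lost=not, Power feed inoperative=occurs → at least one input occurs → occurs.
Dam spillway gate fails to open [OR]: Local branch fails=not, Remote branch unavailable=occurs → at least one input occurs → occurs.

Yes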